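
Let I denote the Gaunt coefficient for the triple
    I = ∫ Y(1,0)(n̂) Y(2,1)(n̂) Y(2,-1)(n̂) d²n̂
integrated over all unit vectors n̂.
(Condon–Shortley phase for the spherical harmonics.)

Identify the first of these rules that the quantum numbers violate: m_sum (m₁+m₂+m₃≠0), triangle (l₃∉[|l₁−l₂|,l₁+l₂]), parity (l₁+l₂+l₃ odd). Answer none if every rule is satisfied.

m₁+m₂+m₃ = 0 + 1 − 1 = 0  ✓
triangle: |1−2|=1 ≤ l₃=2 ≤ 1+2=3  ✓
parity: l₁+l₂+l₃ = 5 is odd  ✗

parity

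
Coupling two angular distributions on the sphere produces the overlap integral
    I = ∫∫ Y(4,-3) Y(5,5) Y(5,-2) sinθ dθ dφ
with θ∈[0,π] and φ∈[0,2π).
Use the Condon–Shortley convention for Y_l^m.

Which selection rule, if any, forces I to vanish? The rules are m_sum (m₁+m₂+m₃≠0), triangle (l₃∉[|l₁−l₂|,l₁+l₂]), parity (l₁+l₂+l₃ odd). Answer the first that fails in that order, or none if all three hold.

none

Σmᵢ = 0  ✓
l₃∈[|l₁−l₂|,l₁+l₂]=[1,9], have l₃=5  ✓
Σlᵢ = 14 ⇒ even  ✓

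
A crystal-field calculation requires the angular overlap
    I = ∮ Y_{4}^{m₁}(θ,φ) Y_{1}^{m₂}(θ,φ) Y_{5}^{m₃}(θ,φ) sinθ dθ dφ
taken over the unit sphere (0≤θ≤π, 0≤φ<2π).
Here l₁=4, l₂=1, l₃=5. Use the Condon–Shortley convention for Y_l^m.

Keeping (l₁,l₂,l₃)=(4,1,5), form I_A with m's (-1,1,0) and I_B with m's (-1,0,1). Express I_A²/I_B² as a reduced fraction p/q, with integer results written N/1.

5/12

Shared (l₁,l₂,l₃)=(4,1,5): N and (l;000)² cancel in I_A²/I_B².
A: Δ = 0!·8!·2!/11! = 1/495; Racah Σ t=0..0: t=0:+1/1440 = 1/1440; ⇒ 3j(4 1 5; -1 1 0)² = 2/99, sgn -1
B: Δ = 0!·8!·2!/11! = 1/495; Racah Σ t=0..0: t=0:+1/720 = 1/720; ⇒ 3j(4 1 5; -1 0 1)² = 8/165, sgn +1
I_A²/I_B² = (2/99)/(8/165) = 5/12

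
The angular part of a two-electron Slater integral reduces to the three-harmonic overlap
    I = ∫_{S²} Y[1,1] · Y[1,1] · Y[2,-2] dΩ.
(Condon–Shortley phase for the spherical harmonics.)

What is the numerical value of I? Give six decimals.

Rules hold: Σm=0, L=4 even, 0≤2≤2.
N = 3·3·5 = 45
Δ = 0!·2!·2!/5! = 1/30
Racah Σ t=0..0: t=0:+1/1 = 1/1
⇒ 3j(1 1 2; 0 0 0)² = 2/15, sgn +1
Racah Σ t=0..0: t=0:+1/4 = 1/4
⇒ 3j(1 1 2; 1 1 -2)² = 1/5, sgn +1
4πI² = N·(3j₀)²·(3jₘ)² = 6/5
I = +1·√(1.2/4π) = 0.30901936

0.309019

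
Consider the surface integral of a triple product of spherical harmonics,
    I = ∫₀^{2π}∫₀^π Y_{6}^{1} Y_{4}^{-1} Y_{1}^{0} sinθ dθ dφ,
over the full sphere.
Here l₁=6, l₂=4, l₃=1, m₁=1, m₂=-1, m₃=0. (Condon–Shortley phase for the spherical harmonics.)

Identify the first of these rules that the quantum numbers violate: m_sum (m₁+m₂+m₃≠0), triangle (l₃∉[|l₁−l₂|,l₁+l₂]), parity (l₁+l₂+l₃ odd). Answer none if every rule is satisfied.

azimuthal sum: 1 − 1 + 0 = 0  ✓
2 ≤ 1 ≤ 10 (triangle on l)  ✗
L = 6 + 4 + 1 = 11 (odd)

triangle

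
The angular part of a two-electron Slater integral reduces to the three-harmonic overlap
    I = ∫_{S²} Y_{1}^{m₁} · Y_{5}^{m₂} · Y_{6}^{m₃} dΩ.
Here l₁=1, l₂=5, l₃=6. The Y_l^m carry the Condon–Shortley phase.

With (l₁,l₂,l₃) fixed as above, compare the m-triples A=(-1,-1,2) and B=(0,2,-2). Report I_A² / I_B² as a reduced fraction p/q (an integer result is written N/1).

l's match ⇒ only the (l;m) 3-j factors differ between A and B.
A: triangle coeff Δ(1,5,6) = 1/858; Σ_t [0,0]: t=0:+1/34560 = 1/34560; (3j)²=14/429 [(1 5 6; -1 -1 2)], sign=+1
B: triangle coeff Δ(1,5,6) = 1/858; Σ_t [0,0]: t=0:+1/30240 = 1/30240; (3j)²=16/429 [(1 5 6; 0 2 -2)], sign=+1
I_A²/I_B² = (14/429)/(16/429) = 7/8

7/8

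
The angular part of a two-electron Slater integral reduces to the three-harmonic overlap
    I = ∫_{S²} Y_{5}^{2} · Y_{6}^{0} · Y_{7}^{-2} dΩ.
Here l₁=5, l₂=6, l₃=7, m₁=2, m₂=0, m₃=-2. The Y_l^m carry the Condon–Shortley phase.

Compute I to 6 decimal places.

Checks pass: Σm=0; 18 even; l₃=7∈[1,11].
(2·5+1)(2·6+1)(2·7+1) = 2145
Δ: 4! 6! 8! / 19! → 1/174594420
sum: t=0:+1/4147200 t=1:−1/207360 t=2:+1/82944 t=3:−1/207360 t=4:+1/4147200 = 1/345600
3j²(5 6 7; 0 0 0) = Δ·Π!·Σ² = 420/46189  (sign -1)
sum: t=0:+1/1244160 t=1:−1/207360 t=2:+1/276480 t=3:−1/3110400 = -1/1382400
3j²(5 6 7; 2 0 -2) = Δ·Π!·Σ² = 189/92378  (sign +1)
combine: 4πI² = 2145·420/46189·189/92378 = 595350/14919047
take √, sign -1: I = -0.05635218

-0.056352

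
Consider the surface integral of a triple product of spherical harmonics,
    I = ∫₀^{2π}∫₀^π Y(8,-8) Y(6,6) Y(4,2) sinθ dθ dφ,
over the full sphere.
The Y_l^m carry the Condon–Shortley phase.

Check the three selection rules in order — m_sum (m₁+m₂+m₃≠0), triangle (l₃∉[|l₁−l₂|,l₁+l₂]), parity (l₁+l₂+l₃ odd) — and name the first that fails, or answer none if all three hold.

none

azimuthal sum: -8 + 6 + 2 = 0  ✓
2 ≤ 4 ≤ 14 (triangle on l)  ✓
L = 8 + 6 + 4 = 18 (even)  ✓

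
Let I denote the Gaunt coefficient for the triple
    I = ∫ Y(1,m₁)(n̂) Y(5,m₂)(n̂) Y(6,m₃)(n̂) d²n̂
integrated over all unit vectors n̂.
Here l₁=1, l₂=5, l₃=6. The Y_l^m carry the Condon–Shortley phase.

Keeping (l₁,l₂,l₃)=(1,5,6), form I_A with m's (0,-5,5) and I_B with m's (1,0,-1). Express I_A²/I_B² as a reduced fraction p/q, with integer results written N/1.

Shared (l₁,l₂,l₃)=(1,5,6): N and (l;000)² cancel in I_A²/I_B².
A: Δ = 0!·2!·10!/13! = 1/858; Racah Σ t=0..0: t=0:+1/3628800 = 1/3628800; ⇒ 3j(1 5 6; 0 -5 5)² = 1/78, sgn -1
B: Δ = 0!·2!·10!/13! = 1/858; Racah Σ t=0..0: t=0:+1/28800 = 1/28800; ⇒ 3j(1 5 6; 1 0 -1)² = 7/286, sgn -1
I_A²/I_B² = (1/78)/(7/286) = 11/21

11/21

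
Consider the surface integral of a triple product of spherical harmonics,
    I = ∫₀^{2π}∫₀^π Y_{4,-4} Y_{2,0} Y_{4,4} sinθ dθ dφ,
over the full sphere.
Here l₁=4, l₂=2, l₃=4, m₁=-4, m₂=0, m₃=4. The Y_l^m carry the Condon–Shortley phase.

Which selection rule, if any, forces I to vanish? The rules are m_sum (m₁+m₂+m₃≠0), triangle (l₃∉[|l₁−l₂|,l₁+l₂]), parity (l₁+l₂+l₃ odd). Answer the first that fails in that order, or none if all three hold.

azimuthal sum: -4 + 0 + 4 = 0  ✓
2 ≤ 4 ≤ 6 (triangle on l)  ✓
L = 4 + 2 + 4 = 10 (even)  ✓

none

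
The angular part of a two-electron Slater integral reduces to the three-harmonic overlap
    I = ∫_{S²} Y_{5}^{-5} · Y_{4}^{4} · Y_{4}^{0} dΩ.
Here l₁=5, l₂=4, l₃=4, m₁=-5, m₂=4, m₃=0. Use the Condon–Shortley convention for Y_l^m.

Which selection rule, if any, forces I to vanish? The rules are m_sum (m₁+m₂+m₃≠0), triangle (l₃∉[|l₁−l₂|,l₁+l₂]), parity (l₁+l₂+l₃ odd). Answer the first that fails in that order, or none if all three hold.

Σmᵢ = -1  ✗
l₃∈[|l₁−l₂|,l₁+l₂]=[1,9], have l₃=4
Σlᵢ = 13 ⇒ odd

m_sum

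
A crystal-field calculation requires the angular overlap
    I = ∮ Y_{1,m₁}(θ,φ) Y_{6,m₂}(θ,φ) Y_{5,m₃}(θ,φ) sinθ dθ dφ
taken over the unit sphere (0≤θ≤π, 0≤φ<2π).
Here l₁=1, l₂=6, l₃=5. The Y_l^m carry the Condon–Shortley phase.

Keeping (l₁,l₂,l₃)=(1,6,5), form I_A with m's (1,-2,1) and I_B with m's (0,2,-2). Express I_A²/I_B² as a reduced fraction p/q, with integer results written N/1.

l's match ⇒ only the (l;m) 3-j factors differ between A and B.
A: triangle coeff Δ(1,6,5) = 1/858; Σ_t [0,0]: t=0:+1/34560 = 1/34560; (3j)²=14/429 [(1 6 5; 1 -2 1)], sign=+1
B: triangle coeff Δ(1,6,5) = 1/858; Σ_t [1,1]: t=1:−1/30240 = -1/30240; (3j)²=16/429 [(1 6 5; 0 2 -2)], sign=+1
I_A²/I_B² = (14/429)/(16/429) = 7/8

7/8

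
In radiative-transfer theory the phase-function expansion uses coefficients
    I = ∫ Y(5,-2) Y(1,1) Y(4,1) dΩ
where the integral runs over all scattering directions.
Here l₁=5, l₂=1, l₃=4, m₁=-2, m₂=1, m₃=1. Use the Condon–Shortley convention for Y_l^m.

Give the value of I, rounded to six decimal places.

0.225034

Checks pass: Σm=0; 10 even; l₃=4∈[4,6].
(2·5+1)(2·1+1)(2·4+1) = 297
Δ: 2! 8! 0! / 11! → 1/495
sum: t=1:−1/576 = -1/576
3j²(5 1 4; 0 0 0) = Δ·Π!·Σ² = 5/99  (sign -1)
sum: t=2:+1/1440 = 1/1440
3j²(5 1 4; -2 1 1) = Δ·Π!·Σ² = 7/165  (sign -1)
combine: 4πI² = 297·5/99·7/165 = 7/11
take √, sign +1: I = 0.22503380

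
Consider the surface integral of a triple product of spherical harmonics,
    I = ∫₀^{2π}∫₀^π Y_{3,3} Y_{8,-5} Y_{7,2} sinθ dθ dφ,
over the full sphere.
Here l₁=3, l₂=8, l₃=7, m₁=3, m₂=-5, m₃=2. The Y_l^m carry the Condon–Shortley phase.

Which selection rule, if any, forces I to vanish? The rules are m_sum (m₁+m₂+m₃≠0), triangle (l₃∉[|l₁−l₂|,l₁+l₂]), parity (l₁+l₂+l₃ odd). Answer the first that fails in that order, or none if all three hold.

m₁+m₂+m₃ = 3 − 5 + 2 = 0  ✓
triangle: |3−8|=5 ≤ l₃=7 ≤ 3+8=11  ✓
parity: l₁+l₂+l₃ = 18 is even  ✓

none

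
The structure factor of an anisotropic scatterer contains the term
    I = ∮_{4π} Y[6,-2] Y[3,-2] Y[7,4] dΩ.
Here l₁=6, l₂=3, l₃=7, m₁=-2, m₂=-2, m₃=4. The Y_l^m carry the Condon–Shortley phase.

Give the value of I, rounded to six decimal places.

0.049256

Rules hold: Σm=0, L=16 even, 3≤7≤9.
N = 13·7·15 = 1365
Δ = 2!·10!·4!/17! = 1/2042040
Racah Σ t=0..2: t=0:+1/207360 t=1:−1/57600 t=2:+1/207360 = -1/129600
⇒ 3j(6 3 7; 0 0 0)² = 168/12155, sgn +1
Racah Σ t=0..1: t=0:+1/967680 t=1:−1/725760 = -1/2903040
⇒ 3j(6 3 7; -2 -2 4)² = 5/3094, sgn +1
4πI² = N·(3j₀)²·(3jₘ)² = 1260/41327
I = +1·√(0.0304885/4π) = 0.04925648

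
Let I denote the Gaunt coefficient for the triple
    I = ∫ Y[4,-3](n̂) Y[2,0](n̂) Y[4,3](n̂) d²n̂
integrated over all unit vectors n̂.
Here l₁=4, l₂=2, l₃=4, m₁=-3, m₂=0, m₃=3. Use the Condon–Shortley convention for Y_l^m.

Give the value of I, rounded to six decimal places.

Rules hold: Σm=0, L=10 even, 2≤4≤6.
N = 9·5·9 = 405
Δ = 2!·6!·2!/11! = 1/13860
Racah Σ t=0..2: t=0:+1/192 t=1:−1/36 t=2:+1/192 = -5/288
⇒ 3j(4 2 4; 0 0 0)² = 20/693, sgn -1
Racah Σ t=1..2: t=1:−1/720 t=2:+1/480 = 1/1440
⇒ 3j(4 2 4; -3 0 3)² = 7/1980, sgn -1
4πI² = N·(3j₀)²·(3jₘ)² = 5/121
I = +1·√(0.0413223/4π) = 0.05734392

0.057344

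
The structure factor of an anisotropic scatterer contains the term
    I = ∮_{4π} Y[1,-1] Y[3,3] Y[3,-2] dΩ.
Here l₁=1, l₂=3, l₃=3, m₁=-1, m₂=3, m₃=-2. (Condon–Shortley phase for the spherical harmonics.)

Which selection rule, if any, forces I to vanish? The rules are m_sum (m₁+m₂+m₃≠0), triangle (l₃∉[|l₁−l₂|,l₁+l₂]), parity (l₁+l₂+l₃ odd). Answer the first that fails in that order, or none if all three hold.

Σmᵢ = 0  ✓
l₃∈[|l₁−l₂|,l₁+l₂]=[2,4], have l₃=3  ✓
Σlᵢ = 7 ⇒ odd  ✗

parity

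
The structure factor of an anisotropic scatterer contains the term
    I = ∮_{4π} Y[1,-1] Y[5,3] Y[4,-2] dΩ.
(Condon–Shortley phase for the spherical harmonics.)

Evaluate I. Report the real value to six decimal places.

Rules hold: Σm=0, L=10 even, 4≤4≤6.
N = 3·11·9 = 297
Δ = 2!·0!·8!/11! = 1/495
Racah Σ t=1..1: t=1:−1/576 = -1/576
⇒ 3j(1 5 4; 0 0 0)² = 5/99, sgn -1
Racah Σ t=2..2: t=2:+1/2880 = 1/2880
⇒ 3j(1 5 4; -1 3 -2)² = 28/495, sgn +1
4πI² = N·(3j₀)²·(3jₘ)² = 28/33
I = -1·√(0.848485/4π) = -0.25984664

-0.259847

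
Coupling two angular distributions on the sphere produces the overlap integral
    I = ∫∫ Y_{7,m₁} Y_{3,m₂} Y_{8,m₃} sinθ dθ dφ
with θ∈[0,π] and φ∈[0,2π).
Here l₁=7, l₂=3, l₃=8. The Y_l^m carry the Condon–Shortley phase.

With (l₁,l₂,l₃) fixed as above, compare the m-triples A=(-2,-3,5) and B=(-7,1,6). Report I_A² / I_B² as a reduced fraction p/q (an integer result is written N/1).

l's match ⇒ only the (l;m) 3-j factors differ between A and B.
A: triangle coeff Δ(7,3,8) = 1/5290740; Σ_t [0,0]: t=0:+1/104509440 = 1/104509440; (3j)²=275/13566 [(7 3 8; -2 -3 5)], sign=-1
B: triangle coeff Δ(7,3,8) = 1/5290740; Σ_t [2,2]: t=2:+1/3832012800 = 1/3832012800; (3j)²=91/9690 [(7 3 8; -7 1 6)], sign=+1
I_A²/I_B² = (275/13566)/(91/9690) = 1375/637

1375/637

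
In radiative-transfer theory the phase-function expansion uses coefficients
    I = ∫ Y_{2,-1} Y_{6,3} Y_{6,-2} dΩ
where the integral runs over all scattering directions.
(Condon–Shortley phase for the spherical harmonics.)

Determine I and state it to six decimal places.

-0.140463

m-sum 0 ✓  L=14 even ✓  4≤6≤8 ✓
Π(2lᵢ+1) = 5×13×13 = 845
triangle coeff Δ(2,6,6) = 1/90090
Σ_t [0,2]: t=0:+1/69120 t=1:−1/14400 t=2:+1/69120 = -7/172800
(3j)²=14/715 [(2 6 6; 0 0 0)], sign=-1
Σ_t [1,2]: t=1:−1/161280 t=2:+1/60480 = 1/96768
(3j)²=15/1001 [(2 6 6; -1 3 -2)], sign=+1
⇒ 4πI² = 30/121
I = (-1)√(30/121/(4π)) = -0.14046335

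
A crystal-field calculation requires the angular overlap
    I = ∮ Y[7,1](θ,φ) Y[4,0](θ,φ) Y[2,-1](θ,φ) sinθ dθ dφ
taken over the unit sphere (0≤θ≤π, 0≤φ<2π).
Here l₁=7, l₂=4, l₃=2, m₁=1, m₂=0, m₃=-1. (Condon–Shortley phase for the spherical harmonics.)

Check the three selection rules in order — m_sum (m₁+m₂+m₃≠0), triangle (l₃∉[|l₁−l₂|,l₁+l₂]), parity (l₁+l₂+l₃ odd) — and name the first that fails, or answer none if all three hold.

Σmᵢ = 0  ✓
l₃∈[|l₁−l₂|,l₁+l₂]=[3,11], have l₃=2  ✗
Σlᵢ = 13 ⇒ odd

triangle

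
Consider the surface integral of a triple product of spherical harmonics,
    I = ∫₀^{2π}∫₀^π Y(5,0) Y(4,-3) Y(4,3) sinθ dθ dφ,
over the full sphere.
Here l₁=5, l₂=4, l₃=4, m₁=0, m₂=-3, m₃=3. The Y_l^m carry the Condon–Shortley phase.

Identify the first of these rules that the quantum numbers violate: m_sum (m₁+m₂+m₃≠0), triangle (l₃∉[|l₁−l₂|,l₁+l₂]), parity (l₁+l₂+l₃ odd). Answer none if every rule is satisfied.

m₁+m₂+m₃ = 0 − 3 + 3 = 0  ✓
triangle: |5−4|=1 ≤ l₃=4 ≤ 5+4=9  ✓
parity: l₁+l₂+l₃ = 13 is odd  ✗

parity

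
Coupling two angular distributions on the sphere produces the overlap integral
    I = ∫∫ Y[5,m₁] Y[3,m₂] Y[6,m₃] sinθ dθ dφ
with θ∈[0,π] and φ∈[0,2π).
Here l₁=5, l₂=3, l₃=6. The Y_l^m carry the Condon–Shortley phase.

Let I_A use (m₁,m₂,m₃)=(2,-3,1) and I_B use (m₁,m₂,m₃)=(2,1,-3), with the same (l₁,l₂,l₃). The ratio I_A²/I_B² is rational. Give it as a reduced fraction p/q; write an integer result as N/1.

49/54

Same 5,3,6: normalisation and zero-m 3j drop out of the ratio.
A: Δ: 2! 8! 4! / 15! → 1/675675; sum: t=0:+1/34560 = 1/34560; 3j²(5 3 6; 2 -3 1) = Δ·Π!·Σ² = 7/429  (sign -1)
B: Δ: 2! 8! 4! / 15! → 1/675675; sum: t=0:+1/34560 t=1:−1/8640 t=2:+1/40320 = -1/16128; 3j²(5 3 6; 2 1 -3) = Δ·Π!·Σ² = 18/1001  (sign +1)
I_A²/I_B² = (7/429)/(18/1001) = 49/54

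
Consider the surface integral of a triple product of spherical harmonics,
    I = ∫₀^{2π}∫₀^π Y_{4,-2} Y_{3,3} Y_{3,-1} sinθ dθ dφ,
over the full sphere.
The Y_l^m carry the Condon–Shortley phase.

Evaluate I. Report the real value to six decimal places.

m-sum 0 ✓  L=10 even ✓  1≤3≤7 ✓
Π(2lᵢ+1) = 9×7×7 = 441
triangle coeff Δ(4,3,3) = 1/34650
Σ_t [1,3]: t=1:−1/72 t=2:+1/16 t=3:−1/72 = 5/144
(3j)²=2/77 [(4 3 3; 0 0 0)], sign=-1
Σ_t [4,4]: t=4:+1/192 = 1/192
(3j)²=3/77 [(4 3 3; -2 3 -1)], sign=+1
⇒ 4πI² = 54/121
I = (-1)√(54/121/(4π)) = -0.18845135

-0.188451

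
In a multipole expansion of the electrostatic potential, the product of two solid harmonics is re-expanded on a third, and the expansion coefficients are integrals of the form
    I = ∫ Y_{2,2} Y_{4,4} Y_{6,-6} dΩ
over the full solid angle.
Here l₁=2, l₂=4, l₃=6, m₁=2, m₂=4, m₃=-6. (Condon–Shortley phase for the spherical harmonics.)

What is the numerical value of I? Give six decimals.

Checks pass: Σm=0; 12 even; l₃=6∈[2,6].
(2·2+1)(2·4+1)(2·6+1) = 585
Δ: 0! 4! 8! / 13! → 1/6435
sum: t=0:+1/2304 = 1/2304
3j²(2 4 6; 0 0 0) = Δ·Π!·Σ² = 5/143  (sign +1)
sum: t=0:+1/967680 = 1/967680
3j²(2 4 6; 2 4 -6) = Δ·Π!·Σ² = 1/13  (sign +1)
combine: 4πI² = 585·5/143·1/13 = 225/143
take √, sign +1: I = 0.35384927

0.353849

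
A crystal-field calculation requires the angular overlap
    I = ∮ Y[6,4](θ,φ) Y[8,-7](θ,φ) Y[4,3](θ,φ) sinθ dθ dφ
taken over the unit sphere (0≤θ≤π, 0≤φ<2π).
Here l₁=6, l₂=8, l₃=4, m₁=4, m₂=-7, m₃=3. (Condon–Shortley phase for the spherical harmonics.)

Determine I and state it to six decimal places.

-0.159602

m-sum 0 ✓  L=18 even ✓  2≤4≤14 ✓
Π(2lᵢ+1) = 13×17×9 = 1989
triangle coeff Δ(6,8,4) = 1/23279256
Σ_t [4,6]: t=4:+1/1658880 t=5:−1/518400 t=6:+1/1658880 = -1/1382400
(3j)²=504/46189 [(6 8 4; 0 0 0)], sign=-1
Σ_t [0,1]: t=0:+1/870912000 t=1:−1/261273600 = -1/373248000
(3j)²=343/23256 [(6 8 4; 4 -7 3)], sign=+1
⇒ 4πI² = 21609/67507
I = (-1)√(21609/67507/(4π)) = -0.15960188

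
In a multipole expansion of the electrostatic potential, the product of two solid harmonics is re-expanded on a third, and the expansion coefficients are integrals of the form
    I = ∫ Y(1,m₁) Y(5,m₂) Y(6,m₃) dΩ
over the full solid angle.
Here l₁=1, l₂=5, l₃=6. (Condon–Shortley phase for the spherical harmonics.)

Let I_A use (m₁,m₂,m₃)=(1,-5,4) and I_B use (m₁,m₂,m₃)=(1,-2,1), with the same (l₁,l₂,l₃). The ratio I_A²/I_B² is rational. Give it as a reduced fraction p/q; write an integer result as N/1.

1/10

l's match ⇒ only the (l;m) 3-j factors differ between A and B.
A: triangle coeff Δ(1,5,6) = 1/858; Σ_t [0,0]: t=0:+1/7257600 = 1/7257600; (3j)²=1/858 [(1 5 6; 1 -5 4)], sign=+1
B: triangle coeff Δ(1,5,6) = 1/858; Σ_t [0,0]: t=0:+1/60480 = 1/60480; (3j)²=5/429 [(1 5 6; 1 -2 1)], sign=-1
I_A²/I_B² = (1/858)/(5/429) = 1/10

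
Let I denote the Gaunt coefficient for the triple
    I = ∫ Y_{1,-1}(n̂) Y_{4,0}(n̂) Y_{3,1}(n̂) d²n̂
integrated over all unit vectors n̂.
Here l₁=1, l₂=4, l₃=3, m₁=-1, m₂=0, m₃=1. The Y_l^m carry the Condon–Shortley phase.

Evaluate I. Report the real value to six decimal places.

m-sum 0 ✓  L=8 even ✓  3≤3≤5 ✓
Π(2lᵢ+1) = 3×9×7 = 189
triangle coeff Δ(1,4,3) = 1/252
Σ_t [1,1]: t=1:−1/36 = -1/36
(3j)²=4/63 [(1 4 3; 0 0 0)], sign=+1
Σ_t [2,2]: t=2:+1/96 = 1/96
(3j)²=1/42 [(1 4 3; -1 0 1)], sign=+1
⇒ 4πI² = 2/7
I = (+1)√(2/7/(4π)) = 0.15078601

0.150786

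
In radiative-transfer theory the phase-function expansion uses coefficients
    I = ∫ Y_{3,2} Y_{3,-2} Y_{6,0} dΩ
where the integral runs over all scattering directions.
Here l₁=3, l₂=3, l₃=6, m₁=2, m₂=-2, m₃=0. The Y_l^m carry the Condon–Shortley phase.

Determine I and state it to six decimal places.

0.071126

Checks pass: Σm=0; 12 even; l₃=6∈[0,6].
(2·3+1)(2·3+1)(2·6+1) = 637
Δ: 0! 6! 6! / 13! → 1/12012
sum: t=0:+1/1296 = 1/1296
3j²(3 3 6; 0 0 0) = Δ·Π!·Σ² = 100/3003  (sign +1)
sum: t=0:+1/14400 = 1/14400
3j²(3 3 6; 2 -2 0) = Δ·Π!·Σ² = 3/1001  (sign +1)
combine: 4πI² = 637·100/3003·3/1001 = 100/1573
take √, sign +1: I = 0.07112638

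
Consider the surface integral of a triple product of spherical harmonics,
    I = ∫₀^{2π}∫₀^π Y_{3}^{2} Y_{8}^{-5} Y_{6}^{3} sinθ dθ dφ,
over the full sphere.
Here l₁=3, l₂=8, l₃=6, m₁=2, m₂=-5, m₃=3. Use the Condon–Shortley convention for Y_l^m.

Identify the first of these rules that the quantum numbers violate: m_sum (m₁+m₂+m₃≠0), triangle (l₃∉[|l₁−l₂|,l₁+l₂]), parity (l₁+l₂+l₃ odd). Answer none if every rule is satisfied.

parity

azimuthal sum: 2 − 5 + 3 = 0  ✓
5 ≤ 6 ≤ 11 (triangle on l)  ✓
L = 3 + 8 + 6 = 17 (odd)  ✗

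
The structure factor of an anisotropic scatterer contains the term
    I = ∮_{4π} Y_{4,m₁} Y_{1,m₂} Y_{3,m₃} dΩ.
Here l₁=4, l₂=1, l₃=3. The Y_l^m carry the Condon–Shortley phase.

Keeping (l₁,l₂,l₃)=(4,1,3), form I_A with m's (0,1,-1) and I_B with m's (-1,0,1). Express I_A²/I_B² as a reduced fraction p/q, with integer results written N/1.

Shared (l₁,l₂,l₃)=(4,1,3): N and (l;000)² cancel in I_A²/I_B².
A: Δ = 2!·6!·0!/9! = 1/252; Racah Σ t=2..2: t=2:+1/96 = 1/96; ⇒ 3j(4 1 3; 0 1 -1)² = 1/42, sgn +1
B: Δ = 2!·6!·0!/9! = 1/252; Racah Σ t=1..1: t=1:−1/48 = -1/48; ⇒ 3j(4 1 3; -1 0 1)² = 5/84, sgn -1
I_A²/I_B² = (1/42)/(5/84) = 2/5

2/5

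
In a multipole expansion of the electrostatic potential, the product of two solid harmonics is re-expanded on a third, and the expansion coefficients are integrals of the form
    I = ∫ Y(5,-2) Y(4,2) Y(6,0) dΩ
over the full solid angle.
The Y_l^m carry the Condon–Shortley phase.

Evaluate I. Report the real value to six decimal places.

L=15 odd ⇒ parity kills the (l;000) factor ⇒ I = 0

0.000000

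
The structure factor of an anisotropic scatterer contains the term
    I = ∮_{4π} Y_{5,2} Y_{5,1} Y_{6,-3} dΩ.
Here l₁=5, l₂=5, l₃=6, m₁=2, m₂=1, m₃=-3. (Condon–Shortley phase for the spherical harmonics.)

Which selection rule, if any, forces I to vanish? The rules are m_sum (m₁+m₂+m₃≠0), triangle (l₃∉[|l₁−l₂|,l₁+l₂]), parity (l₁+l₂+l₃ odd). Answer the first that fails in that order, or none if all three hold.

none

Σmᵢ = 0  ✓
l₃∈[|l₁−l₂|,l₁+l₂]=[0,10], have l₃=6  ✓
Σlᵢ = 16 ⇒ even  ✓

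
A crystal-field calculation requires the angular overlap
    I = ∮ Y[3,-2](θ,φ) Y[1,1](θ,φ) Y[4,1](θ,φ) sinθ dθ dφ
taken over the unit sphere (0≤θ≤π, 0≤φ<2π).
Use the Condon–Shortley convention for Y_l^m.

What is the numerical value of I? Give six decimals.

-0.106622

m-sum 0 ✓  L=8 even ✓  2≤4≤4 ✓
Π(2lᵢ+1) = 7×3×9 = 189
triangle coeff Δ(3,1,4) = 1/252
Σ_t [0,0]: t=0:+1/36 = 1/36
(3j)²=4/63 [(3 1 4; 0 0 0)], sign=+1
Σ_t [0,0]: t=0:+1/240 = 1/240
(3j)²=1/84 [(3 1 4; -2 1 1)], sign=-1
⇒ 4πI² = 1/7
I = (-1)√(1/7/(4π)) = -0.10662181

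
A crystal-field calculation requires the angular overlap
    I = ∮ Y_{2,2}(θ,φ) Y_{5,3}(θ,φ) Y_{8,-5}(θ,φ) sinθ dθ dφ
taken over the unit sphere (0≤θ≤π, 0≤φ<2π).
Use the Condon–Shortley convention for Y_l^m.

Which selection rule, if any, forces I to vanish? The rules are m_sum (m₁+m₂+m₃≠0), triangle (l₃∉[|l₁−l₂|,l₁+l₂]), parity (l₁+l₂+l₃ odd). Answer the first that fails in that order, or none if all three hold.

triangle

azimuthal sum: 2 + 3 − 5 = 0  ✓
3 ≤ 8 ≤ 7 (triangle on l)  ✗
L = 2 + 5 + 8 = 15 (odd)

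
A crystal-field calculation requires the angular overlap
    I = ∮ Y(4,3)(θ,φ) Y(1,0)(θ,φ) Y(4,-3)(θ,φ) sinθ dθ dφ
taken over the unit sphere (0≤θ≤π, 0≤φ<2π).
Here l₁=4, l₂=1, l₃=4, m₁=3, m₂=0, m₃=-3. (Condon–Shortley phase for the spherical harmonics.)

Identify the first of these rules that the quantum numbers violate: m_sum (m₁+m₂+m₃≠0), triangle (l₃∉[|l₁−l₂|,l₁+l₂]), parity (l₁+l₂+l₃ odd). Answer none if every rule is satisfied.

parity

m₁+m₂+m₃ = 3 + 0 − 3 = 0  ✓
triangle: |4−1|=3 ≤ l₃=4 ≤ 4+1=5  ✓
parity: l₁+l₂+l₃ = 9 is odd  ✗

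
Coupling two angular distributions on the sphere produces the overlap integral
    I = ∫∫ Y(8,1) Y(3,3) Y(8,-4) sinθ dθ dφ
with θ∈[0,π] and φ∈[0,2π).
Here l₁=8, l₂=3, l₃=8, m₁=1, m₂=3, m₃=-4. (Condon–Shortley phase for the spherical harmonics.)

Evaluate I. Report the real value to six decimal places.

l₁+l₂+l₃=19 is odd: 3j(l;000)=0 ⇒ I=0

0.000000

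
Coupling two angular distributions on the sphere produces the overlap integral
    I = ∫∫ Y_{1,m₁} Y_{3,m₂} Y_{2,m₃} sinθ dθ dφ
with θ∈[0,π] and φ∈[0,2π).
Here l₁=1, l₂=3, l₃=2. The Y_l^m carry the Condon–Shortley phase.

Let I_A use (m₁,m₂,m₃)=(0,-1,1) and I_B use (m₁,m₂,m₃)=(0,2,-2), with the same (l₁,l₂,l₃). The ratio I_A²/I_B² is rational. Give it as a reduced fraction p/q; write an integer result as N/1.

Same 1,3,2: normalisation and zero-m 3j drop out of the ratio.
A: Δ: 2! 0! 4! / 7! → 1/105; sum: t=1:−1/6 = -1/6; 3j²(1 3 2; 0 -1 1) = Δ·Π!·Σ² = 8/105  (sign +1)
B: Δ: 2! 0! 4! / 7! → 1/105; sum: t=1:−1/24 = -1/24; 3j²(1 3 2; 0 2 -2) = Δ·Π!·Σ² = 1/21  (sign -1)
I_A²/I_B² = (8/105)/(1/21) = 8/5

8/5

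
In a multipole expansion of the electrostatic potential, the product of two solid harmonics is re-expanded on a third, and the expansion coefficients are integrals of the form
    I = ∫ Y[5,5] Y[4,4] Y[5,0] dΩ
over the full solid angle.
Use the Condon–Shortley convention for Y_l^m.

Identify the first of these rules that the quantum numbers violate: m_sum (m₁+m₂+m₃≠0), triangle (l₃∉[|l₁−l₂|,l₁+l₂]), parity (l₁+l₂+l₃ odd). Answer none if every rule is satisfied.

Σmᵢ = 9  ✗
l₃∈[|l₁−l₂|,l₁+l₂]=[1,9], have l₃=5
Σlᵢ = 14 ⇒ even

m_sum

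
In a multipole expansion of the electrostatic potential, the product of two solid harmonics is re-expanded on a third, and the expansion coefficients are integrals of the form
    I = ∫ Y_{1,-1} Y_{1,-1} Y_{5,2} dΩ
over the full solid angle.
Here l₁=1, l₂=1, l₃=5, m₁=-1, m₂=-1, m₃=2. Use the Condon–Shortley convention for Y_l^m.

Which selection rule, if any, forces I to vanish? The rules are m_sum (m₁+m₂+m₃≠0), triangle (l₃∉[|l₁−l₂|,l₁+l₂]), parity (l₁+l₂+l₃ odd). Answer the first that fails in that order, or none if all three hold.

triangle

azimuthal sum: -1 − 1 + 2 = 0  ✓
0 ≤ 5 ≤ 2 (triangle on l)  ✗
L = 1 + 1 + 5 = 7 (odd)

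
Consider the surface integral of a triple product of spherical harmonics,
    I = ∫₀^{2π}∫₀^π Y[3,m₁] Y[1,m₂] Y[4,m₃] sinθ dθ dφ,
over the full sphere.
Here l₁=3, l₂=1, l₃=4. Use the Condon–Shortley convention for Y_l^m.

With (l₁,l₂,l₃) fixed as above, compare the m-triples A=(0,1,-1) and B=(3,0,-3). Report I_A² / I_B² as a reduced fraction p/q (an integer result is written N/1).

10/7

Shared (l₁,l₂,l₃)=(3,1,4): N and (l;000)² cancel in I_A²/I_B².
A: Δ = 0!·6!·2!/9! = 1/252; Racah Σ t=0..0: t=0:+1/72 = 1/72; ⇒ 3j(3 1 4; 0 1 -1)² = 5/126, sgn -1
B: Δ = 0!·6!·2!/9! = 1/252; Racah Σ t=0..0: t=0:+1/720 = 1/720; ⇒ 3j(3 1 4; 3 0 -3)² = 1/36, sgn -1
I_A²/I_B² = (5/126)/(1/36) = 10/7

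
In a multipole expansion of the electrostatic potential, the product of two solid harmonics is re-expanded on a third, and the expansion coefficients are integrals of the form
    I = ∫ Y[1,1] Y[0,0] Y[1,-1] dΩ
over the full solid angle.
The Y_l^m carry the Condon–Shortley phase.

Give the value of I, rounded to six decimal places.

Rules hold: Σm=0, L=2 even, 1≤1≤1.
N = 3·1·3 = 9
Δ = 0!·2!·0!/3! = 1/3
Racah Σ t=0..0: t=0:+1/1 = 1/1
⇒ 3j(1 0 1; 0 0 0)² = 1/3, sgn -1
Racah Σ t=0..0: t=0:+1/2 = 1/2
⇒ 3j(1 0 1; 1 0 -1)² = 1/3, sgn +1
4πI² = N·(3j₀)²·(3jₘ)² = 1/1
I = -1·√(1/4π) = -0.28209479

-0.282095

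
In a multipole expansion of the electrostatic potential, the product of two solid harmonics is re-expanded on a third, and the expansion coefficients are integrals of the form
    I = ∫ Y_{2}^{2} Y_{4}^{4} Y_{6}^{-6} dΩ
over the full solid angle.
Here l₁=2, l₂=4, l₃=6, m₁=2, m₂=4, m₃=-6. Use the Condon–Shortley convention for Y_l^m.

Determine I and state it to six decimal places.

0.353849

Rules hold: Σm=0, L=12 even, 2≤6≤6.
N = 5·9·13 = 585
Δ = 0!·4!·8!/13! = 1/6435
Racah Σ t=0..0: t=0:+1/2304 = 1/2304
⇒ 3j(2 4 6; 0 0 0)² = 5/143, sgn +1
Racah Σ t=0..0: t=0:+1/967680 = 1/967680
⇒ 3j(2 4 6; 2 4 -6)² = 1/13, sgn +1
4πI² = N·(3j₀)²·(3jₘ)² = 225/143
I = +1·√(1.57343/4π) = 0.35384927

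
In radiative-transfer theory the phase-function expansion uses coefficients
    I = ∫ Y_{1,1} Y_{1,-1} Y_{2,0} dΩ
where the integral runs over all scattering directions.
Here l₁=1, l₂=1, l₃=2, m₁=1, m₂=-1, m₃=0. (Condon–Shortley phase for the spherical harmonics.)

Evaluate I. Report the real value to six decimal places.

0.126157

Rules hold: Σm=0, L=4 even, 0≤2≤2.
N = 3·3·5 = 45
Δ = 0!·2!·2!/5! = 1/30
Racah Σ t=0..0: t=0:+1/1 = 1/1
⇒ 3j(1 1 2; 0 0 0)² = 2/15, sgn +1
Racah Σ t=0..0: t=0:+1/4 = 1/4
⇒ 3j(1 1 2; 1 -1 0)² = 1/30, sgn +1
4πI² = N·(3j₀)²·(3jₘ)² = 1/5
I = +1·√(0.2/4π) = 0.12615663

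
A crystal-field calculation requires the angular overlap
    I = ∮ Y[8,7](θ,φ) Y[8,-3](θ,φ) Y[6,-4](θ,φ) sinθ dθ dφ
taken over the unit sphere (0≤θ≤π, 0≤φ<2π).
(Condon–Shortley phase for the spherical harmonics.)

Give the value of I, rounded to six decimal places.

Checks pass: Σm=0; 22 even; l₃=6∈[0,16].
(2·8+1)(2·8+1)(2·6+1) = 3757
Δ: 10! 6! 6! / 23! → 1/13742520792
sum: t=2:+1/41803776000 t=3:−1/435456000 t=4:+1/39813120 t=5:−1/18662400 t=6:+1/39813120 t=7:−1/435456000 t=8:+1/41803776000 = -11/1393459200
3j²(8 8 6; 0 0 0) = Δ·Π!·Σ² = 600/96577  (sign -1)
sum: t=0:+1/52254720000 t=1:−1/12541132800 = -19/313528320000
3j²(8 8 6; 7 -3 -4) = Δ·Π!·Σ² = 19/1564  (sign -1)
combine: 4πI² = 3757·600/96577·19/1564 = 150/529
take √, sign +1: I = 0.15021485

0.150215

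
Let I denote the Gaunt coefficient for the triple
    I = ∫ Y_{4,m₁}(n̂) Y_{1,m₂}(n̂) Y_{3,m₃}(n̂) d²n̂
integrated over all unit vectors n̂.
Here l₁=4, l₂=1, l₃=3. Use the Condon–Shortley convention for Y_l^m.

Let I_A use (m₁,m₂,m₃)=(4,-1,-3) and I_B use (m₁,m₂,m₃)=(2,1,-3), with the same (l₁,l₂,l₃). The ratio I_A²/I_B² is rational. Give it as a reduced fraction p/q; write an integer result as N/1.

28/1

Same 4,1,3: normalisation and zero-m 3j drop out of the ratio.
A: Δ: 2! 6! 0! / 9! → 1/252; sum: t=0:+1/1440 = 1/1440; 3j²(4 1 3; 4 -1 -3) = Δ·Π!·Σ² = 1/9  (sign +1)
B: Δ: 2! 6! 0! / 9! → 1/252; sum: t=2:+1/1440 = 1/1440; 3j²(4 1 3; 2 1 -3) = Δ·Π!·Σ² = 1/252  (sign +1)
I_A²/I_B² = (1/9)/(1/252) = 28/1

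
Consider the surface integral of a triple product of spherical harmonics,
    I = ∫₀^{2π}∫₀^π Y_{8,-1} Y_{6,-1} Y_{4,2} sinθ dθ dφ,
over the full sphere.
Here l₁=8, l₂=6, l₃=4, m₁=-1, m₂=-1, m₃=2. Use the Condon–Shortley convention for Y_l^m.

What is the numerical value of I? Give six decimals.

0.090784

Checks pass: Σm=0; 18 even; l₃=4∈[2,14].
(2·8+1)(2·6+1)(2·4+1) = 1989
Δ: 10! 6! 2! / 19! → 1/23279256
sum: t=4:+1/1658880 t=5:−1/518400 t=6:+1/1658880 = -1/1382400
3j²(8 6 4; 0 0 0) = Δ·Π!·Σ² = 504/46189  (sign -1)
sum: t=3:−1/43545600 t=4:+1/2073600 t=5:−1/1382400 = -23/87091200
3j²(8 6 4; -1 -1 2) = Δ·Π!·Σ² = 2645/554268  (sign -1)
combine: 4πI² = 1989·504/46189·2645/554268 = 999810/9653501
take √, sign +1: I = 0.09078443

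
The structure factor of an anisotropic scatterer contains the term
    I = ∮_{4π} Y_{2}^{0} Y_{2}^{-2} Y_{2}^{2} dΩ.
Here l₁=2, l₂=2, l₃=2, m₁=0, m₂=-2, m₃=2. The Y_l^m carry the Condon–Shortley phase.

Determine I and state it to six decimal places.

-0.180224

m-sum 0 ✓  L=6 even ✓  0≤2≤4 ✓
Π(2lᵢ+1) = 5×5×5 = 125
triangle coeff Δ(2,2,2) = 1/630
Σ_t [0,2]: t=0:+1/8 t=1:−1/1 t=2:+1/8 = -3/4
(3j)²=2/35 [(2 2 2; 0 0 0)], sign=-1
Σ_t [0,0]: t=0:+1/8 = 1/8
(3j)²=2/35 [(2 2 2; 0 -2 2)], sign=+1
⇒ 4πI² = 20/49
I = (-1)√(20/49/(4π)) = -0.18022375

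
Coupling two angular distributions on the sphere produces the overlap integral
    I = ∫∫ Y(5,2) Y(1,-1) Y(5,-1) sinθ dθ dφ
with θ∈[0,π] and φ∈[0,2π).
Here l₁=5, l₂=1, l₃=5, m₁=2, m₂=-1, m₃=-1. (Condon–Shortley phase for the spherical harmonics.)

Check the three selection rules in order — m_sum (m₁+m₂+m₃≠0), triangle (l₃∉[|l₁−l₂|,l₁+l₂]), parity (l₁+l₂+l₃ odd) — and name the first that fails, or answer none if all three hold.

parity

azimuthal sum: 2 − 1 − 1 = 0  ✓
4 ≤ 5 ≤ 6 (triangle on l)  ✓
L = 5 + 1 + 5 = 11 (odd)  ✗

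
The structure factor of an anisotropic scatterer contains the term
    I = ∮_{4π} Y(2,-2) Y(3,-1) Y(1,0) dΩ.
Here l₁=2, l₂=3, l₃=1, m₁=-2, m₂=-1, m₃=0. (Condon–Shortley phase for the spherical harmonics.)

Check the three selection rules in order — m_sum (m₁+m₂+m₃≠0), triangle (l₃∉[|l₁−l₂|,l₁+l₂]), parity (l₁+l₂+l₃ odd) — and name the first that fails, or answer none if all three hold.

azimuthal sum: -2 − 1 + 0 = -3  ✗
1 ≤ 1 ≤ 5 (triangle on l)
L = 2 + 3 + 1 = 6 (even)

m_sum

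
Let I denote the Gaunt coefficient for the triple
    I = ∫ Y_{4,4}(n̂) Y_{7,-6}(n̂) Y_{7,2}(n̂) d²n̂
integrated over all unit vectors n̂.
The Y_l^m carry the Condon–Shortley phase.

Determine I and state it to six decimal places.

m-sum 0 ✓  L=18 even ✓  3≤7≤11 ✓
Π(2lᵢ+1) = 9×15×15 = 2025
triangle coeff Δ(4,7,7) = 1/58198140
Σ_t [0,4]: t=0:+1/17418240 t=1:−1/622080 t=2:+1/230400 t=3:−1/622080 t=4:+1/17418240 = 1/806400
(3j)²=2268/230945 [(4 7 7; 0 0 0)], sign=-1
Σ_t [0,0]: t=0:+1/209018880 = 1/209018880
(3j)²=25/5814 [(4 7 7; 4 -6 2)], sign=-1
⇒ 4πI² = 1275750/14919047
I = (+1)√(1275750/14919047/(4π)) = 0.08249114

0.082491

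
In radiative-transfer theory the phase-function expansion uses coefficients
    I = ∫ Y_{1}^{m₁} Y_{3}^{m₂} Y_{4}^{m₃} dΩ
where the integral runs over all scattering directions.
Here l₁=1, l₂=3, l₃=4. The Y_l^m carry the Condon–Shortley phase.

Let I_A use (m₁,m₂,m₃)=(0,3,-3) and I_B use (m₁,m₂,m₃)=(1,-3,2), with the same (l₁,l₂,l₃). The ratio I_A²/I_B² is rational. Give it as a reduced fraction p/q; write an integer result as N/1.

7/1

Shared (l₁,l₂,l₃)=(1,3,4): N and (l;000)² cancel in I_A²/I_B².
A: Δ = 0!·2!·6!/9! = 1/252; Racah Σ t=0..0: t=0:+1/720 = 1/720; ⇒ 3j(1 3 4; 0 3 -3)² = 1/36, sgn -1
B: Δ = 0!·2!·6!/9! = 1/252; Racah Σ t=0..0: t=0:+1/1440 = 1/1440; ⇒ 3j(1 3 4; 1 -3 2)² = 1/252, sgn +1
I_A²/I_B² = (1/36)/(1/252) = 7/1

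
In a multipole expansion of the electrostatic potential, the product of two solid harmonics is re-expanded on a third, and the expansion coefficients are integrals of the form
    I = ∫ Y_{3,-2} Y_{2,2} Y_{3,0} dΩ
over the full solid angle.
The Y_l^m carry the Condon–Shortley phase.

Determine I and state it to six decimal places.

-0.188063

m-sum 0 ✓  L=8 even ✓  1≤3≤5 ✓
Π(2lᵢ+1) = 7×5×7 = 245
triangle coeff Δ(3,2,3) = 1/3780
Σ_t [0,2]: t=0:+1/24 t=1:−1/4 t=2:+1/24 = -1/6
(3j)²=4/105 [(3 2 3; 0 0 0)], sign=+1
Σ_t [2,2]: t=2:+1/24 = 1/24
(3j)²=1/21 [(3 2 3; -2 2 0)], sign=-1
⇒ 4πI² = 4/9
I = (-1)√(4/9/(4π)) = -0.18806319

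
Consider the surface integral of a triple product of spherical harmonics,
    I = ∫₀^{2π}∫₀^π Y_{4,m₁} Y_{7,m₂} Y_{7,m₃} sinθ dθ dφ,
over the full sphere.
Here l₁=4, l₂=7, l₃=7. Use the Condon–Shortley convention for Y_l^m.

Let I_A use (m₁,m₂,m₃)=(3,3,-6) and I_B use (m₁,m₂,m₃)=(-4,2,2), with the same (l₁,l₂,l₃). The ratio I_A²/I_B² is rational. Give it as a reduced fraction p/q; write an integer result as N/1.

l's match ⇒ only the (l;m) 3-j factors differ between A and B.
A: triangle coeff Δ(4,7,7) = 1/58198140; Σ_t [0,1]: t=0:+1/522547200 t=1:−1/52254720 = -1/58060800; (3j)²=9/646 [(4 7 7; 3 3 -6)], sign=+1
B: triangle coeff Δ(4,7,7) = 1/58198140; Σ_t [4,4]: t=4:+1/8294400 = 1/8294400; (3j)²=882/46189 [(4 7 7; -4 2 2)], sign=-1
I_A²/I_B² = (9/646)/(882/46189) = 143/196

143/196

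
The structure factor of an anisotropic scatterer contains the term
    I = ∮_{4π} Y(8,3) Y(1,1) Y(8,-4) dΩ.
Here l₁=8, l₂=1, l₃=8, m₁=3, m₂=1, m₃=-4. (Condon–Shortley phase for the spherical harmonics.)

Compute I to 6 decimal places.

Σlᵢ=17 odd — θ-integrand is odd under cosθ→−cosθ; I=0

0.000000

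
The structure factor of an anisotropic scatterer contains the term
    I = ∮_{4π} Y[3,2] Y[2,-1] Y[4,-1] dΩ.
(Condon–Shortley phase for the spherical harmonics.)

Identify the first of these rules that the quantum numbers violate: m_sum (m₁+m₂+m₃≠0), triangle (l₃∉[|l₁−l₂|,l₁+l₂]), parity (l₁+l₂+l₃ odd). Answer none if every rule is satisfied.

Σmᵢ = 0  ✓
l₃∈[|l₁−l₂|,l₁+l₂]=[1,5], have l₃=4  ✓
Σlᵢ = 9 ⇒ odd  ✗

parity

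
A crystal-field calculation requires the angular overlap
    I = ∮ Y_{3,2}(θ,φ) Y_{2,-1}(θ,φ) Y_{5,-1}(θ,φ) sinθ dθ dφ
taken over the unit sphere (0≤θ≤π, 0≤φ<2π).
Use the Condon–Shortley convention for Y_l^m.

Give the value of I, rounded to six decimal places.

Rules hold: Σm=0, L=10 even, 1≤5≤5.
N = 7·5·11 = 385
Δ = 0!·6!·4!/11! = 1/2310
Racah Σ t=0..0: t=0:+1/144 = 1/144
⇒ 3j(3 2 5; 0 0 0)² = 10/231, sgn -1
Racah Σ t=0..0: t=0:+1/720 = 1/720
⇒ 3j(3 2 5; 2 -1 -1)² = 4/385, sgn +1
4πI² = N·(3j₀)²·(3jₘ)² = 40/231
I = -1·√(0.17316/4π) = -0.11738675

-0.117387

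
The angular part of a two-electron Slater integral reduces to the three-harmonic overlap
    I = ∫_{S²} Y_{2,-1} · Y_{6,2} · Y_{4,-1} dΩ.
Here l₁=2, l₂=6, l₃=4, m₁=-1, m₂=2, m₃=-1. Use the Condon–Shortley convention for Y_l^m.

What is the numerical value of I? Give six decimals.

Rules hold: Σm=0, L=12 even, 4≤4≤8.
N = 5·13·9 = 585
Δ = 4!·0!·8!/13! = 1/6435
Racah Σ t=2..2: t=2:+1/2304 = 1/2304
⇒ 3j(2 6 4; 0 0 0)² = 5/143, sgn +1
Racah Σ t=3..3: t=3:−1/4320 = -1/4320
⇒ 3j(2 6 4; -1 2 -1)² = 224/6435, sgn +1
4πI² = N·(3j₀)²·(3jₘ)² = 1120/1573
I = +1·√(0.712015/4π) = 0.23803440

0.238034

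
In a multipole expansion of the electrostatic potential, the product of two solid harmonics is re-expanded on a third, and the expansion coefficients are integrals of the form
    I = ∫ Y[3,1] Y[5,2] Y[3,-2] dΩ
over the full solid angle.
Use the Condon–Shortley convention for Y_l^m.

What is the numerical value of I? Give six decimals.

1 + 2 − 2 = 1 ≠ 0: azimuthal integral kills it; I = 0

0.000000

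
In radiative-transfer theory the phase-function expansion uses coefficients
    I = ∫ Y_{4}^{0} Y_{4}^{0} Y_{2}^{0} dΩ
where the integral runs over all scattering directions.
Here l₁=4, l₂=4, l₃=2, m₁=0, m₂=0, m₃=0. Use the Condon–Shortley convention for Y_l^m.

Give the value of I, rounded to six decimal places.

0.163840

m-sum 0 ✓  L=10 even ✓  0≤2≤8 ✓
Π(2lᵢ+1) = 9×9×5 = 405
triangle coeff Δ(4,4,2) = 1/13860
Σ_t [2,4]: t=2:+1/192 t=3:−1/36 t=4:+1/192 = -5/288
(3j)²=20/693 [(4 4 2; 0 0 0)], sign=-1
(m-triple is (0,0,0) — same symbol as above.)
⇒ 4πI² = 2000/5929
I = (+1)√(2000/5929/(4π)) = 0.16383977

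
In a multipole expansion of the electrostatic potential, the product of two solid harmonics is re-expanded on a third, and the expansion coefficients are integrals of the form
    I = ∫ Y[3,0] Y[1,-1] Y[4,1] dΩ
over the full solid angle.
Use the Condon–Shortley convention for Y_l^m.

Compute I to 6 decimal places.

m-sum 0 ✓  L=8 even ✓  2≤4≤4 ✓
Π(2lᵢ+1) = 7×3×9 = 189
triangle coeff Δ(3,1,4) = 1/252
Σ_t [0,0]: t=0:+1/36 = 1/36
(3j)²=4/63 [(3 1 4; 0 0 0)], sign=+1
Σ_t [0,0]: t=0:+1/72 = 1/72
(3j)²=5/126 [(3 1 4; 0 -1 1)], sign=-1
⇒ 4πI² = 10/21
I = (-1)√(10/21/(4π)) = -0.19466390

-0.194664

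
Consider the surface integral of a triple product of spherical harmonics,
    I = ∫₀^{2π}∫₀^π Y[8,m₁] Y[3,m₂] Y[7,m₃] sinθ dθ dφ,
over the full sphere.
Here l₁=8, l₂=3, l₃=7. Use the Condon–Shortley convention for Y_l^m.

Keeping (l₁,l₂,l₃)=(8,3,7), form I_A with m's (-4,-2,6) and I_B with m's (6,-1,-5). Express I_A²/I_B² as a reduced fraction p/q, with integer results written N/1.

l's match ⇒ only the (l;m) 3-j factors differ between A and B.
A: triangle coeff Δ(8,3,7) = 1/5290740; Σ_t [0,1]: t=0:+1/11496038400 t=1:−1/479001600 = -23/11496038400; (3j)²=529/81396 [(8 3 7; -4 -2 6)], sign=+1
B: triangle coeff Δ(8,3,7) = 1/5290740; Σ_t [0,2]: t=0:+1/348364800 t=1:−1/239500800 t=2:+1/3832012800 = -1/958003200; (3j)²=8/4845 [(8 3 7; 6 -1 -5)], sign=-1
I_A²/I_B² = (529/81396)/(8/4845) = 2645/672

2645/672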